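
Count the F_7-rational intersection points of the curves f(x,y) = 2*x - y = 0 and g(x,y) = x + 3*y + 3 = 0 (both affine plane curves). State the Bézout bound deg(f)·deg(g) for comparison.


Common zeros: ∅; count = 0; Bézout bound = 1.

deg(f) = 1, deg(g) = 1, so Bézout bound = 1.
Scan x ∈ F_7. For each x, list the y ∈ F_7 with f(x, y) ≡ 0 and those with g(x, y) ≡ 0 (mod 7); the common zeros in that column are the intersection.
  x = 0: f ≡ 0 at y ∈ {0}; g ≡ 0 at y ∈ {6}; common: ∅.
  x = 1: f ≡ 0 at y ∈ {2}; g ≡ 0 at y ∈ {1}; common: ∅.
  x = 2: f ≡ 0 at y ∈ {4}; g ≡ 0 at y ∈ {3}; common: ∅.
  x = 3: f ≡ 0 at y ∈ {6}; g ≡ 0 at y ∈ {5}; common: ∅.
  x = 4: f ≡ 0 at y ∈ {1}; g ≡ 0 at y ∈ {0}; common: ∅.
  x = 5: f ≡ 0 at y ∈ {3}; g ≡ 0 at y ∈ {2}; common: ∅.
  x = 6: f ≡ 0 at y ∈ {5}; g ≡ 0 at y ∈ {4}; common: ∅.
Collecting: common zeros = ∅, so the count is 0.
Comparison with the Bézout bound: 0 ≤ 1 = deg(f)·deg(g), as expected for curves with no common component (the affine F_7-count falls short of the bound because intersections may lie at infinity, over extension fields, or carry multiplicity).


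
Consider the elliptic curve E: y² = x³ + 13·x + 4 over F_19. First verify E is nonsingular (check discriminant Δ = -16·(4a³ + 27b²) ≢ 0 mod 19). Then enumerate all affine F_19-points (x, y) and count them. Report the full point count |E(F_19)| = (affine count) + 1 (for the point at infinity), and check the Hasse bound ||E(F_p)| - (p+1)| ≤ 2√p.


Affine points = {(0, 2), (0, 17), (2, 0), (4, 5), (4, 14), (5, 2), (5, 17), (7, 1), (7, 18), (12, 8), (12, 11), (14, 2), (14, 17), (18, 3), (18, 16)}; affine count = 15; |E(F_19)| = 16.

Discriminant check: Δ ∝ 4a³ + 27b² = 4·13³ + 27·4² = 4·2197 + 27·16 ≡ 5 (mod 19). Nonzero ⇒ E is nonsingular.
For each x ∈ F_19, compute rhs = x³ + 13·x + 4 mod 19, then count y ∈ F_19 with y² ≡ rhs.
  x = 0: rhs = 4, matching y values: 2, 17 (2 points).
  x = 1: rhs = 18, matching y values: none (0 points).
  x = 2: rhs = 0, matching y values: 0 (1 points).
  x = 3: rhs = 13, matching y values: none (0 points).
  x = 4: rhs = 6, matching y values: 5, 14 (2 points).
  x = 5: rhs = 4, matching y values: 2, 17 (2 points).
  x = 6: rhs = 13, matching y values: none (0 points).
  x = 7: rhs = 1, matching y values: 1, 18 (2 points).
  x = 8: rhs = 12, matching y values: none (0 points).
  x = 9: rhs = 14, matching y values: none (0 points).
  x = 10: rhs = 13, matching y values: none (0 points).
  x = 11: rhs = 15, matching y values: none (0 points).
  x = 12: rhs = 7, matching y values: 8, 11 (2 points).
  x = 13: rhs = 14, matching y values: none (0 points).
  x = 14: rhs = 4, matching y values: 2, 17 (2 points).
  x = 15: rhs = 2, matching y values: none (0 points).
  x = 16: rhs = 14, matching y values: none (0 points).
  x = 17: rhs = 8, matching y values: none (0 points).
  x = 18: rhs = 9, matching y values: 3, 16 (2 points).
Total affine count: 15.
Full point count |E(F_19)| = 15 + 1 = 16.
Hasse bound: |16 − (19+1)| = |-4| = 4 ≤ 2√19 ≈ 8.7178 ✓.


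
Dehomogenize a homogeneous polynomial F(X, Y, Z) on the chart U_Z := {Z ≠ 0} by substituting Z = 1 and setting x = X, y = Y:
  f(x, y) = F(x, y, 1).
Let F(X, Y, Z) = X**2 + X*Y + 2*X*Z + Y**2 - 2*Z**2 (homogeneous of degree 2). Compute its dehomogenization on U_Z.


f(x, y) = x**2 + x*y + 2*x + y**2 - 2

On U_Z we set Z = 1. Each monomial c·X^i·Y^j·Z^k in F becomes c·x^i·y^j·1^k = c·x^i·y^j.
Substituting Z = 1: F(X, Y, 1) = x**2 + x*y + 2*x + y**2 - 2.
Note: deg(f) ≤ deg(F) = 2; strict inequality happens when F is divisible by Z (lost terms).


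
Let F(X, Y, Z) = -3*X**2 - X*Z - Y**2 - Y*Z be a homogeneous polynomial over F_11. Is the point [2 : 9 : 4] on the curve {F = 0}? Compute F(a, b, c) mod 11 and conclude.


F(2,9,4) ≡ 6 (mod 11); P is NOT on the curve.

Evaluate F(2, 9, 4) term-by-term (mod 11).
  -3*X**2 ↦ -3·4·1·1 = -12
  -X*Z ↦ -1·2·1·4 = -8
  -Y**2 ↦ -1·1·81·1 = -81
  -Y*Z ↦ -1·1·9·4 = -36
Sum: F(2, 9, 4) = (-12) + (-8) + (-81) + (-36) = -137.
Reducing mod 11: -137 ≡ 6 (mod 11).
Since F(a, b, c) ≡ 6 ≠ 0 (mod 11), P does NOT lie on the curve.


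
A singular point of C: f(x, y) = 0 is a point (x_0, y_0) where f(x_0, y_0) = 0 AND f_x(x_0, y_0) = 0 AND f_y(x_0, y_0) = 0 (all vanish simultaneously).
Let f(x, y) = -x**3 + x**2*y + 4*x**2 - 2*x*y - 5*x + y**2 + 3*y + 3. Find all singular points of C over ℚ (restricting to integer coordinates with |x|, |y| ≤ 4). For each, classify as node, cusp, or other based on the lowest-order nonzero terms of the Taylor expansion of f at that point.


Singular points: {(1, -1)}; classification: cusp.

Compute partial derivatives:
  f_x = -3*x**2 + 2*x*y + 8*x - 2*y - 5.
  f_y = x**2 - 2*x + 2*y + 3.
Scan x_0 ∈ {−4, ..., 4}. For each x_0, f_y(x_0, y) is a polynomial in y; find its integer roots y ∈ {−4, ..., 4}, then test f_x and f at those candidates.
  x = -4: f_y(-4, y) = 2*y + 27; no integer root y with |y| ≤ 4.
  x = -3: f_y(-3, y) = 2*y + 18; no integer root y with |y| ≤ 4.
  x = -2: f_y(-2, y) = 2*y + 11; no integer root y with |y| ≤ 4.
  x = -1: f_y(-1, y) = 2*y + 6; vanishes at y ∈ {-3}. (-1, -3): f_x = -4 ≠ 0.
  x = 0: f_y(0, y) = 2*y + 3; no integer root y with |y| ≤ 4.
  x = 1: f_y(1, y) = 2*y + 2; vanishes at y ∈ {-1}. (1, -1): f_x = 0, f = 0 — SINGULAR.
  x = 2: f_y(2, y) = 2*y + 3; no integer root y with |y| ≤ 4.
  x = 3: f_y(3, y) = 2*y + 6; vanishes at y ∈ {-3}. (3, -3): f_x = -20 ≠ 0.
  x = 4: f_y(4, y) = 2*y + 11; no integer root y with |y| ≤ 4.
Only singular point on the grid: (1, -1).
Classify: substitute x = 1 + u, y = -1 + v and expand: f = -u**3 + u**2*v + v**2.
No constant or linear terms (consistent with a singular point). Quadratic part: v**2. Cubic part: -u**3 + u**2*v.
The quadratic part v**2 is a perfect square, so there is a single (double) tangent line v = 0, i.e. y = -1. Restricting the cubic part to that line (v = 0) leaves -u**3 ≠ 0, so f is not divisible by v and the branch is v² ≈ u**3 to lowest order — this is a cusp.
Classification: cusp.


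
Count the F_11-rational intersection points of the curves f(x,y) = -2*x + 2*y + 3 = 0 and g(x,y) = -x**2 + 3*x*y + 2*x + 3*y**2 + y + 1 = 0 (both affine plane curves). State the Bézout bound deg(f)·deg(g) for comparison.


Common zeros: ∅; count = 0; Bézout bound = 2.

deg(f) = 1, deg(g) = 2, so Bézout bound = 2.
Scan x ∈ F_11. For each x, list the y ∈ F_11 with f(x, y) ≡ 0 and those with g(x, y) ≡ 0 (mod 11); the common zeros in that column are the intersection.
  x = 0: f ≡ 0 at y ∈ {4}; g ≡ 0 at y ∈ {9}; common: ∅.
  x = 1: f ≡ 0 at y ∈ {5}; g ≡ 0 at y ∈ {2, 4}; common: ∅.
  x = 2: f ≡ 0 at y ∈ {6}; g ≡ 0 at y ∈ {1, 4}; common: ∅.
  x = 3: f ≡ 0 at y ∈ {7}; g ≡ 0 at y ∈ {1, 3}; common: ∅.
  x = 4: f ≡ 0 at y ∈ {8}; g ≡ 0 at y ∈ {7}; common: ∅.
  x = 5: f ≡ 0 at y ∈ {9}; g ≡ 0 at y ∈ ∅; common: ∅.
  x = 6: f ≡ 0 at y ∈ {10}; g ≡ 0 at y ∈ ∅; common: ∅.
  x = 7: f ≡ 0 at y ∈ {0}; g ≡ 0 at y ∈ {2, 9}; common: ∅.
  x = 8: f ≡ 0 at y ∈ {1}; g ≡ 0 at y ∈ {3, 7}; common: ∅.
  x = 9: f ≡ 0 at y ∈ {2}; g ≡ 0 at y ∈ ∅; common: ∅.
  x = 10: f ≡ 0 at y ∈ {3}; g ≡ 0 at y ∈ ∅; common: ∅.
Collecting: common zeros = ∅, so the count is 0.
Comparison with the Bézout bound: 0 ≤ 2 = deg(f)·deg(g), as expected for curves with no common component (the affine F_11-count falls short of the bound because intersections may lie at infinity, over extension fields, or carry multiplicity).


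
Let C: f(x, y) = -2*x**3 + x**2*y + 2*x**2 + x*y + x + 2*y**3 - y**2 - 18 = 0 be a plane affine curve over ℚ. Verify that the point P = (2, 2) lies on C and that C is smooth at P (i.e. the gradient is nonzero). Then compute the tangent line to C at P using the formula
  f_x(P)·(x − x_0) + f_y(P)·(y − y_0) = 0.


Tangent line at P: -5*x + 26*y - 42 = 0.

Step 1: f(2, 2) = 0, so P lies on C.
Step 2: partial derivatives
  f_x(x, y) = -6*x**2 + 2*x*y + 4*x + y + 1, f_y(x, y) = x**2 + x + 6*y**2 - 2*y.
  f_x(P) = -5, f_y(P) = 26 (gradient nonzero, so P is smooth).
Step 3: tangent line at P: -5·(x − 2) + 26·(y − 2) = 0.
Expanding: -5*x + 26*y - 42 = 0.


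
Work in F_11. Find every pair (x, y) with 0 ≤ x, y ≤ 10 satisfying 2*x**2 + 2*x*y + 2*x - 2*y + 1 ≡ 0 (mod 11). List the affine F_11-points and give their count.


Affine F_11-points: {(0, 6), (2, 10), (3, 2), (4, 6), (5, 2), (6, 8), (7, 8), (8, 3), (9, 10), (10, 3)}; count = 10.

For each of the 121 pairs (x, y) ∈ F_11², evaluate f(x, y) mod 11. Record the zeros.
  x = 0: [0↦1, 1↦10, 2↦8, 3↦6, 4↦4, 5↦2, 6↦0, 7↦9, 8↦7, 9↦5, 10↦3]  zeros at y ∈ {6}
  x = 1: [0↦5, 1↦5, 2↦5, 3↦5, 4↦5, 5↦5, 6↦5, 7↦5, 8↦5, 9↦5, 10↦5]  zeros at y ∈ ∅
  x = 2: [0↦2, 1↦4, 2↦6, 3↦8, 4↦10, 5↦1, 6↦3, 7↦5, 8↦7, 9↦9, 10↦0]  zeros at y ∈ {10}
  x = 3: [0↦3, 1↦7, 2↦0, 3↦4, 4↦8, 5↦1, 6↦5, 7↦9, 8↦2, 9↦6, 10↦10]  zeros at y ∈ {2}
  x = 4: [0↦8, 1↦3, 2↦9, 3↦4, 4↦10, 5↦5, 6↦0, 7↦6, 8↦1, 9↦7, 10↦2]  zeros at y ∈ {6}
  x = 5: [0↦6, 1↦3, 2↦0, 3↦8, 4↦5, 5↦2, 6↦10, 7↦7, 8↦4, 9↦1, 10↦9]  zeros at y ∈ {2}
  x = 6: [0↦8, 1↦7, 2↦6, 3↦5, 4↦4, 5↦3, 6↦2, 7↦1, 8↦0, 9↦10, 10↦9]  zeros at y ∈ {8}
  x = 7: [0↦3, 1↦4, 2↦5, 3↦6, 4↦7, 5↦8, 6↦9, 7↦10, 8↦0, 9↦1, 10↦2]  zeros at y ∈ {8}
  x = 8: [0↦2, 1↦5, 2↦8, 3↦0, 4↦3, 5↦6, 6↦9, 7↦1, 8↦4, 9↦7, 10↦10]  zeros at y ∈ {3}
  x = 9: [0↦5, 1↦10, 2↦4, 3↦9, 4↦3, 5↦8, 6↦2, 7↦7, 8↦1, 9↦6, 10↦0]  zeros at y ∈ {10}
  x = 10: [0↦1, 1↦8, 2↦4, 3↦0, 4↦7, 5↦3, 6↦10, 7↦6, 8↦2, 9↦9, 10↦5]  zeros at y ∈ {3}
Collecting zeros: affine points = {(0, 6), (2, 10), (3, 2), (4, 6), (5, 2), (6, 8), (7, 8), (8, 3), (9, 10), (10, 3)}.
Total count |C(F_11)_aff| = 10.


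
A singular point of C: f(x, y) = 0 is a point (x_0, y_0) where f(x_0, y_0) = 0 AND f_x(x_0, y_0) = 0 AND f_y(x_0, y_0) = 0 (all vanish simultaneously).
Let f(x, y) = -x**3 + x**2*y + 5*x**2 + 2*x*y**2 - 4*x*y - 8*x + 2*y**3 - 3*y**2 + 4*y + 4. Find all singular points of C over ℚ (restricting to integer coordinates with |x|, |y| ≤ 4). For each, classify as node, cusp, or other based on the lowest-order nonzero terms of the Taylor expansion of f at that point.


Singular points: {(2, 0)}; classification: node.

Compute partial derivatives:
  f_x = -3*x**2 + 2*x*y + 10*x + 2*y**2 - 4*y - 8.
  f_y = x**2 + 4*x*y - 4*x + 6*y**2 - 6*y + 4.
Scan x_0 ∈ {−4, ..., 4}. For each x_0, f_y(x_0, y) is a polynomial in y; find its integer roots y ∈ {−4, ..., 4}, then test f_x and f at those candidates.
  x = -4: f_y(-4, y) = 6*y**2 - 22*y + 36; no integer root y with |y| ≤ 4.
  x = -3: f_y(-3, y) = 6*y**2 - 18*y + 25; no integer root y with |y| ≤ 4.
  x = -2: f_y(-2, y) = 6*y**2 - 14*y + 16; no integer root y with |y| ≤ 4.
  x = -1: f_y(-1, y) = 6*y**2 - 10*y + 9; no integer root y with |y| ≤ 4.
  x = 0: f_y(0, y) = 6*y**2 - 6*y + 4; no integer root y with |y| ≤ 4.
  x = 1: f_y(1, y) = 6*y**2 - 2*y + 1; no integer root y with |y| ≤ 4.
  x = 2: f_y(2, y) = 6*y**2 + 2*y; vanishes at y ∈ {0}. (2, 0): f_x = 0, f = 0 — SINGULAR.
  x = 3: f_y(3, y) = 6*y**2 + 6*y + 1; no integer root y with |y| ≤ 4.
  x = 4: f_y(4, y) = 6*y**2 + 10*y + 4; vanishes at y ∈ {-1}. (4, -1): f_x = -18 ≠ 0.
Only singular point on the grid: (2, 0).
Classify: substitute x = 2 + u, y = 0 + v and expand: f = -u**3 + u**2*v - u**2 + 2*u*v**2 + 2*v**3 + v**2.
No constant or linear terms (consistent with a singular point). Quadratic part: -u**2 + v**2. Cubic part: -u**3 + u**2*v + 2*u*v**2 + 2*v**3.
The quadratic part v**2 - u**2 = (v − u)(v + u) splits into two distinct linear factors, so there are two distinct tangent lines y − 0 = ±(x − 2) — this is a node (ordinary double point).
Classification: node.


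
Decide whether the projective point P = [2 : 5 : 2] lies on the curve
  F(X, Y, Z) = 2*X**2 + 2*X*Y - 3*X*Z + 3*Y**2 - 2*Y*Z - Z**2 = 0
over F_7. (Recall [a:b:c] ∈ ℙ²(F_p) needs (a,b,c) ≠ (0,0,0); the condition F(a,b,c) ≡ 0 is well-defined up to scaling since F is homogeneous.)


F(2,5,2) ≡ 4 (mod 7); P is NOT on the curve.

Evaluate F(2, 5, 2) term-by-term (mod 7).
  2*X**2 ↦ 2·4·1·1 = 8
  2*X*Y ↦ 2·2·5·1 = 20
  -3*X*Z ↦ -3·2·1·2 = -12
  3*Y**2 ↦ 3·1·25·1 = 75
  -2*Y*Z ↦ -2·1·5·2 = -20
  -Z**2 ↦ -1·1·1·4 = -4
Sum: F(2, 5, 2) = (8) + (20) + (-12) + (75) + (-20) + (-4) = 67.
Reducing mod 7: 67 ≡ 4 (mod 7).
Since F(a, b, c) ≡ 4 ≠ 0 (mod 7), P does NOT lie on the curve.


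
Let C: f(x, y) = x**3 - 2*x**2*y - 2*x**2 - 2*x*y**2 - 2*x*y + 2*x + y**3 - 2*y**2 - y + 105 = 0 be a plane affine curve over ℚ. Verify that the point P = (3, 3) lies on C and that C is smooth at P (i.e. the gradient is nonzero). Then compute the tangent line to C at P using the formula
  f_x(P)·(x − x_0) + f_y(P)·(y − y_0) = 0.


Tangent line at P: -43*x - 46*y + 267 = 0.

Step 1: f(3, 3) = 0, so P lies on C.
Step 2: partial derivatives
  f_x(x, y) = 3*x**2 - 4*x*y - 4*x - 2*y**2 - 2*y + 2, f_y(x, y) = -2*x**2 - 4*x*y - 2*x + 3*y**2 - 4*y - 1.
  f_x(P) = -43, f_y(P) = -46 (gradient nonzero, so P is smooth).
Step 3: tangent line at P: -43·(x − 3) + -46·(y − 3) = 0.
Expanding: -43*x - 46*y + 267 = 0.


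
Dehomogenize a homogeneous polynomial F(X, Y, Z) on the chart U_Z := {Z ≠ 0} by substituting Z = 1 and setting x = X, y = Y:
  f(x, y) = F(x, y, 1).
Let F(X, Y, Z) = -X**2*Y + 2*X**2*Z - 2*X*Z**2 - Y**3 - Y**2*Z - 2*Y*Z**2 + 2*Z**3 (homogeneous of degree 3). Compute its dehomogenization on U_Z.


f(x, y) = -x**2*y + 2*x**2 - 2*x - y**3 - y**2 - 2*y + 2

On U_Z we set Z = 1. Each monomial c·X^i·Y^j·Z^k in F becomes c·x^i·y^j·1^k = c·x^i·y^j.
Substituting Z = 1: F(X, Y, 1) = -x**2*y + 2*x**2 - 2*x - y**3 - y**2 - 2*y + 2.
Note: deg(f) ≤ deg(F) = 3; strict inequality happens when F is divisible by Z (lost terms).


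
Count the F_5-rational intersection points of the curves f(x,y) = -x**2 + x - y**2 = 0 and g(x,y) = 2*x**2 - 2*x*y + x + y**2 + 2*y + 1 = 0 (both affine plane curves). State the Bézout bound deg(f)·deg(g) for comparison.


Common zeros: ∅; count = 0; Bézout bound = 4.

deg(f) = 2, deg(g) = 2, so Bézout bound = 4.
Scan x ∈ F_5. For each x, list the y ∈ F_5 with f(x, y) ≡ 0 and those with g(x, y) ≡ 0 (mod 5); the common zeros in that column are the intersection.
  x = 0: f ≡ 0 at y ∈ {0}; g ≡ 0 at y ∈ {4}; common: ∅.
  x = 1: f ≡ 0 at y ∈ {0}; g ≡ 0 at y ∈ {1, 4}; common: ∅.
  x = 2: f ≡ 0 at y ∈ ∅; g ≡ 0 at y ∈ {1}; common: ∅.
  x = 3: f ≡ 0 at y ∈ {2, 3}; g ≡ 0 at y ∈ ∅; common: ∅.
  x = 4: f ≡ 0 at y ∈ ∅; g ≡ 0 at y ∈ ∅; common: ∅.
Collecting: common zeros = ∅, so the count is 0.
Comparison with the Bézout bound: 0 ≤ 4 = deg(f)·deg(g), as expected for curves with no common component (the affine F_5-count falls short of the bound because intersections may lie at infinity, over extension fields, or carry multiplicity).


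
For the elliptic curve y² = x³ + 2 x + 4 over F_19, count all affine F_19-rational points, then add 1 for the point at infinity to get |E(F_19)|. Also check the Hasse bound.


Affine points = {(0, 2), (0, 17), (1, 8), (1, 11), (2, 4), (2, 15), (4, 0), (5, 5), (5, 14), (6, 2), (6, 17), (7, 0), (8, 0), (10, 6), (10, 13), (13, 2), (13, 17), (16, 3), (16, 16), (17, 7), (17, 12), (18, 1), (18, 18)}; affine count = 23; |E(F_19)| = 24.

Discriminant check: Δ ∝ 4a³ + 27b² = 4·2³ + 27·4² = 4·8 + 27·16 ≡ 8 (mod 19). Nonzero ⇒ E is nonsingular.
For each x ∈ F_19, compute rhs = x³ + 2·x + 4 mod 19, then count y ∈ F_19 with y² ≡ rhs.
  x = 0: rhs = 4, matching y values: 2, 17 (2 points).
  x = 1: rhs = 7, matching y values: 8, 11 (2 points).
  x = 2: rhs = 16, matching y values: 4, 15 (2 points).
  x = 3: rhs = 18, matching y values: none (0 points).
  x = 4: rhs = 0, matching y values: 0 (1 points).
  x = 5: rhs = 6, matching y values: 5, 14 (2 points).
  x = 6: rhs = 4, matching y values: 2, 17 (2 points).
  x = 7: rhs = 0, matching y values: 0 (1 points).
  x = 8: rhs = 0, matching y values: 0 (1 points).
  x = 9: rhs = 10, matching y values: none (0 points).
  x = 10: rhs = 17, matching y values: 6, 13 (2 points).
  x = 11: rhs = 8, matching y values: none (0 points).
  x = 12: rhs = 8, matching y values: none (0 points).
  x = 13: rhs = 4, matching y values: 2, 17 (2 points).
  x = 14: rhs = 2, matching y values: none (0 points).
  x = 15: rhs = 8, matching y values: none (0 points).
  x = 16: rhs = 9, matching y values: 3, 16 (2 points).
  x = 17: rhs = 11, matching y values: 7, 12 (2 points).
  x = 18: rhs = 1, matching y values: 1, 18 (2 points).
Total affine count: 23.
Full point count |E(F_19)| = 23 + 1 = 24.
Hasse bound: |24 − (19+1)| = |4| = 4 ≤ 2√19 ≈ 8.7178 ✓.


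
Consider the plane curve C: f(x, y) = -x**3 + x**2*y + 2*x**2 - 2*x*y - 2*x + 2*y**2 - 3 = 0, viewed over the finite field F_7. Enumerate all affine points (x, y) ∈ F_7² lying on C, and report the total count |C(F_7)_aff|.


Affine F_7-points: {(2, 0), (4, 4), (4, 6), (6, 1)}; count = 4.

For each of the 49 pairs (x, y) ∈ F_7², evaluate f(x, y) mod 7. Record the zeros.
  x = 0: [0↦4, 1↦6, 2↦5, 3↦1, 4↦1, 5↦5, 6↦6]  zeros at y ∈ ∅
  x = 1: [0↦3, 1↦4, 2↦2, 3↦4, 4↦3, 5↦6, 6↦6]  zeros at y ∈ ∅
  x = 2: [0↦0, 1↦2, 2↦1, 3↦4, 4↦4, 5↦1, 6↦2]  zeros at y ∈ {0}
  x = 3: [0↦3, 1↦1, 2↦3, 3↦2, 4↦5, 5↦5, 6↦2]  zeros at y ∈ ∅
  x = 4: [0↦6, 1↦2, 2↦2, 3↦6, 4↦0, 5↦5, 6↦0]  zeros at y ∈ {4, 6}
  x = 5: [0↦3, 1↦6, 2↦6, 3↦3, 4↦4, 5↦2, 6↦4]  zeros at y ∈ ∅
  x = 6: [0↦2, 1↦0, 2↦2, 3↦1, 4↦4, 5↦4, 6↦1]  zeros at y ∈ {1}
Collecting zeros: affine points = {(2, 0), (4, 4), (4, 6), (6, 1)}.
Total count |C(F_7)_aff| = 4.


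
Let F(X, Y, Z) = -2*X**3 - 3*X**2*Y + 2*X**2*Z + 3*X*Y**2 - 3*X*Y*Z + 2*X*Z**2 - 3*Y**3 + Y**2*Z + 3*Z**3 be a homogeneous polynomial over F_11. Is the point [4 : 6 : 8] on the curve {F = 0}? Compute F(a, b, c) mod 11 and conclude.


F(4,6,8) ≡ 9 (mod 11); P is NOT on the curve.

Evaluate F(4, 6, 8) term-by-term (mod 11).
  -2*X**3 ↦ -2·64·1·1 = -128
  -3*X**2*Y ↦ -3·16·6·1 = -288
  2*X**2*Z ↦ 2·16·1·8 = 256
  3*X*Y**2 ↦ 3·4·36·1 = 432
  -3*X*Y*Z ↦ -3·4·6·8 = -576
  2*X*Z**2 ↦ 2·4·1·64 = 512
  -3*Y**3 ↦ -3·1·216·1 = -648
  Y**2*Z ↦ 1·1·36·8 = 288
  3*Z**3 ↦ 3·1·1·512 = 1536
Sum: F(4, 6, 8) = (-128) + (-288) + (256) + (432) + (-576) + (512) + (-648) + (288) + (1536) = 1384.
Reducing mod 11: 1384 ≡ 9 (mod 11).
Since F(a, b, c) ≡ 9 ≠ 0 (mod 11), P does NOT lie on the curve.


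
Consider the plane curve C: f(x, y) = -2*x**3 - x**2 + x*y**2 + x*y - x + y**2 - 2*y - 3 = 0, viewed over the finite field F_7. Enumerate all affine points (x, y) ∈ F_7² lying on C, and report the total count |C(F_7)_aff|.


Affine F_7-points: {(0, 3), (0, 6), (1, 0), (1, 4), (4, 4), (5, 4), (5, 6), (6, 2)}; count = 8.

For each of the 49 pairs (x, y) ∈ F_7², evaluate f(x, y) mod 7. Record the zeros.
  x = 0: [0↦4, 1↦3, 2↦4, 3↦0, 4↦5, 5↦5, 6↦0]  zeros at y ∈ {3, 6}
  x = 1: [0↦0, 1↦1, 2↦6, 3↦1, 4↦0, 5↦3, 6↦3]  zeros at y ∈ {0, 4}
  x = 2: [0↦3, 1↦6, 2↦1, 3↦2, 4↦2, 5↦1, 6↦6]  zeros at y ∈ ∅
  x = 3: [0↦1, 1↦6, 2↦5, 3↦5, 4↦6, 5↦1, 6↦4]  zeros at y ∈ ∅
  x = 4: [0↦3, 1↦3, 2↦6, 3↦5, 4↦0, 5↦5, 6↦6]  zeros at y ∈ {4}
  x = 5: [0↦4, 1↦6, 2↦6, 3↦4, 4↦0, 5↦1, 6↦0]  zeros at y ∈ {4, 6}
  x = 6: [0↦6, 1↦3, 2↦0, 3↦4, 4↦1, 5↦5, 6↦2]  zeros at y ∈ {2}
Collecting zeros: affine points = {(0, 3), (0, 6), (1, 0), (1, 4), (4, 4), (5, 4), (5, 6), (6, 2)}.
Total count |C(F_7)_aff| = 8.


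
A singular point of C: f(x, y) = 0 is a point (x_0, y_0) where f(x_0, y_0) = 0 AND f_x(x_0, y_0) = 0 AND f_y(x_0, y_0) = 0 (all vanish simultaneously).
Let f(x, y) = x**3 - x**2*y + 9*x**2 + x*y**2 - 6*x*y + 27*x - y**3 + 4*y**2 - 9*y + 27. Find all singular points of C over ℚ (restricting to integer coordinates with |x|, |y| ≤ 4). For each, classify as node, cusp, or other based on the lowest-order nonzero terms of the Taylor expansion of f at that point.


Singular points: {(-3, 0)}; classification: cusp.

Compute partial derivatives:
  f_x = 3*x**2 - 2*x*y + 18*x + y**2 - 6*y + 27.
  f_y = -x**2 + 2*x*y - 6*x - 3*y**2 + 8*y - 9.
Scan x_0 ∈ {−4, ..., 4}. For each x_0, f_y(x_0, y) is a polynomial in y; find its integer roots y ∈ {−4, ..., 4}, then test f_x and f at those candidates.
  x = -4: f_y(-4, y) = -3*y**2 - 1; no integer root y with |y| ≤ 4.
  x = -3: f_y(-3, y) = -3*y**2 + 2*y; vanishes at y ∈ {0}. (-3, 0): f_x = 0, f = 0 — SINGULAR.
  x = -2: f_y(-2, y) = -3*y**2 + 4*y - 1; vanishes at y ∈ {1}. (-2, 1): f_x = 2 ≠ 0.
  x = -1: f_y(-1, y) = -3*y**2 + 6*y - 4; no integer root y with |y| ≤ 4.
  x = 0: f_y(0, y) = -3*y**2 + 8*y - 9; no integer root y with |y| ≤ 4.
  x = 1: f_y(1, y) = -3*y**2 + 10*y - 16; no integer root y with |y| ≤ 4.
  x = 2: f_y(2, y) = -3*y**2 + 12*y - 25; no integer root y with |y| ≤ 4.
  x = 3: f_y(3, y) = -3*y**2 + 14*y - 36; no integer root y with |y| ≤ 4.
  x = 4: f_y(4, y) = -3*y**2 + 16*y - 49; no integer root y with |y| ≤ 4.
Only singular point on the grid: (-3, 0).
Classify: substitute x = -3 + u, y = 0 + v and expand: f = u**3 - u**2*v + u*v**2 - v**3 + v**2.
No constant or linear terms (consistent with a singular point). Quadratic part: v**2. Cubic part: u**3 - u**2*v + u*v**2 - v**3.
The quadratic part v**2 is a perfect square, so there is a single (double) tangent line v = 0, i.e. y = 0. Restricting the cubic part to that line (v = 0) leaves u**3 ≠ 0, so f is not divisible by v and the branch is v² ≈ -u**3 to lowest order — this is a cusp.
Classification: cusp.


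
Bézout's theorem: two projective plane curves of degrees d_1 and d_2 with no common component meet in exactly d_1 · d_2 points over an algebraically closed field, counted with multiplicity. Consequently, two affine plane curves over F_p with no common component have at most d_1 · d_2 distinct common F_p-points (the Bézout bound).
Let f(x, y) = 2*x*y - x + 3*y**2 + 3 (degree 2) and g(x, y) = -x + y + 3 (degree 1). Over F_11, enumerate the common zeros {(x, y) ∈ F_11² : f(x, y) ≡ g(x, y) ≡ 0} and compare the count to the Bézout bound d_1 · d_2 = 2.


Common zeros: {(2, 10), (3, 0)}; count = 2; Bézout bound = 2.

deg(f) = 2, deg(g) = 1, so Bézout bound = 2.
Scan x ∈ F_11. For each x, list the y ∈ F_11 with f(x, y) ≡ 0 and those with g(x, y) ≡ 0 (mod 11); the common zeros in that column are the intersection.
  x = 0: f ≡ 0 at y ∈ ∅; g ≡ 0 at y ∈ {8}; common: ∅.
  x = 1: f ≡ 0 at y ∈ ∅; g ≡ 0 at y ∈ {9}; common: ∅.
  x = 2: f ≡ 0 at y ∈ {7, 10}; g ≡ 0 at y ∈ {10}; common: {10}.
  x = 3: f ≡ 0 at y ∈ {0, 9}; g ≡ 0 at y ∈ {0}; common: {0}.
  x = 4: f ≡ 0 at y ∈ ∅; g ≡ 0 at y ∈ {1}; common: ∅.
  x = 5: f ≡ 0 at y ∈ {1, 3}; g ≡ 0 at y ∈ {2}; common: ∅.
  x = 6: f ≡ 0 at y ∈ {2, 5}; g ≡ 0 at y ∈ {3}; common: ∅.
  x = 7: f ≡ 0 at y ∈ ∅; g ≡ 0 at y ∈ {4}; common: ∅.
  x = 8: f ≡ 0 at y ∈ ∅; g ≡ 0 at y ∈ {5}; common: ∅.
  x = 9: f ≡ 0 at y ∈ {8}; g ≡ 0 at y ∈ {6}; common: ∅.
  x = 10: f ≡ 0 at y ∈ {4}; g ≡ 0 at y ∈ {7}; common: ∅.
Collecting: common zeros = {(2, 10), (3, 0)}, so the count is 2.
Comparison with the Bézout bound: 2 ≤ 2 = deg(f)·deg(g), as expected for curves with no common component (the bound is attained).


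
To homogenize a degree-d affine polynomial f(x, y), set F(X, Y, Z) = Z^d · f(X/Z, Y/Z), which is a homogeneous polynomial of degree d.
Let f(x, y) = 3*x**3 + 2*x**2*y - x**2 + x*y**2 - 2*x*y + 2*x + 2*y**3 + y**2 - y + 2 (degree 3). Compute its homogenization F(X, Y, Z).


F(X, Y, Z) = 3*X**3 + 2*X**2*Y - X**2*Z + X*Y**2 - 2*X*Y*Z + 2*X*Z**2 + 2*Y**3 + Y**2*Z - Y*Z**2 + 2*Z**3

deg(f) = 3.
Substitute x = X/Z, y = Y/Z into f, then multiply by Z^3.
  monomial 3·x^3·y^0 ↦ 3·X^3·Y^0·Z^0.
  monomial 2·x^2·y^1 ↦ 2·X^2·Y^1·Z^0.
  monomial -1·x^2·y^0 ↦ -1·X^2·Y^0·Z^1.
  monomial 1·x^1·y^2 ↦ 1·X^1·Y^2·Z^0.
  monomial -2·x^1·y^1 ↦ -2·X^1·Y^1·Z^1.
  monomial 2·x^1·y^0 ↦ 2·X^1·Y^0·Z^2.
  monomial 2·x^0·y^3 ↦ 2·X^0·Y^3·Z^0.
  monomial 1·x^0·y^2 ↦ 1·X^0·Y^2·Z^1.
  monomial -1·x^0·y^1 ↦ -1·X^0·Y^1·Z^2.
  monomial 2·x^0·y^0 ↦ 2·X^0·Y^0·Z^3.
Collecting: F(X, Y, Z) = 3*X**3 + 2*X**2*Y - X**2*Z + X*Y**2 - 2*X*Y*Z + 2*X*Z**2 + 2*Y**3 + Y**2*Z - Y*Z**2 + 2*Z**3.


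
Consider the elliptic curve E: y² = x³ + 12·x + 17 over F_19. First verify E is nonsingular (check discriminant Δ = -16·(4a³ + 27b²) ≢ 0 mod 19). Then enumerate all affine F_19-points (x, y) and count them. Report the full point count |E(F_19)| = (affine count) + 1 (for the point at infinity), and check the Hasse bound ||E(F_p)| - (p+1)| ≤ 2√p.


Affine points = {(0, 6), (0, 13), (1, 7), (1, 12), (2, 7), (2, 12), (3, 2), (3, 17), (6, 1), (6, 18), (7, 8), (7, 11), (8, 6), (8, 13), (10, 4), (10, 15), (11, 6), (11, 13), (15, 0), (16, 7), (16, 12), (17, 2), (17, 17), (18, 2), (18, 17)}; affine count = 25; |E(F_19)| = 26.

Discriminant check: Δ ∝ 4a³ + 27b² = 4·12³ + 27·17² = 4·1728 + 27·289 ≡ 9 (mod 19). Nonzero ⇒ E is nonsingular.
For each x ∈ F_19, compute rhs = x³ + 12·x + 17 mod 19, then count y ∈ F_19 with y² ≡ rhs.
  x = 0: rhs = 17, matching y values: 6, 13 (2 points).
  x = 1: rhs = 11, matching y values: 7, 12 (2 points).
  x = 2: rhs = 11, matching y values: 7, 12 (2 points).
  x = 3: rhs = 4, matching y values: 2, 17 (2 points).
  x = 4: rhs = 15, matching y values: none (0 points).
  x = 5: rhs = 12, matching y values: none (0 points).
  x = 6: rhs = 1, matching y values: 1, 18 (2 points).
  x = 7: rhs = 7, matching y values: 8, 11 (2 points).
  x = 8: rhs = 17, matching y values: 6, 13 (2 points).
  x = 9: rhs = 18, matching y values: none (0 points).
  x = 10: rhs = 16, matching y values: 4, 15 (2 points).
  x = 11: rhs = 17, matching y values: 6, 13 (2 points).
  x = 12: rhs = 8, matching y values: none (0 points).
  x = 13: rhs = 14, matching y values: none (0 points).
  x = 14: rhs = 3, matching y values: none (0 points).
  x = 15: rhs = 0, matching y values: 0 (1 points).
  x = 16: rhs = 11, matching y values: 7, 12 (2 points).
  x = 17: rhs = 4, matching y values: 2, 17 (2 points).
  x = 18: rhs = 4, matching y values: 2, 17 (2 points).
Total affine count: 25.
Full point count |E(F_19)| = 25 + 1 = 26.
Hasse bound: |26 − (19+1)| = |6| = 6 ≤ 2√19 ≈ 8.7178 ✓.


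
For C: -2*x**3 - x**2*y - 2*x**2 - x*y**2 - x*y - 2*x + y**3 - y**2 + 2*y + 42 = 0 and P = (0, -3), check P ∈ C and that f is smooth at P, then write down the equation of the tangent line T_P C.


Tangent line at P: -8*x + 35*y + 105 = 0.

Step 1: f(0, -3) = 0, so P lies on C.
Step 2: partial derivatives
  f_x(x, y) = -6*x**2 - 2*x*y - 4*x - y**2 - y - 2, f_y(x, y) = -x**2 - 2*x*y - x + 3*y**2 - 2*y + 2.
  f_x(P) = -8, f_y(P) = 35 (gradient nonzero, so P is smooth).
Step 3: tangent line at P: -8·(x − 0) + 35·(y − -3) = 0.
Expanding: -8*x + 35*y + 105 = 0.


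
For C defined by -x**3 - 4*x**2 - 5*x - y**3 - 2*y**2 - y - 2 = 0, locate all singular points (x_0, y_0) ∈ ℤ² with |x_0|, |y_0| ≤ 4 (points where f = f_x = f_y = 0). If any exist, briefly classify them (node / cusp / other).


Singular points: {(-1, -1)}; classification: node.

Compute partial derivatives:
  f_x = -3*x**2 - 8*x - 5.
  f_y = -3*y**2 - 4*y - 1.
Scan x_0 ∈ {−4, ..., 4}. For each x_0, f_y(x_0, y) is a polynomial in y; find its integer roots y ∈ {−4, ..., 4}, then test f_x and f at those candidates.
  x = -4: f_y(-4, y) = -3*y**2 - 4*y - 1; vanishes at y ∈ {-1}. (-4, -1): f_x = -21 ≠ 0.
  x = -3: f_y(-3, y) = -3*y**2 - 4*y - 1; vanishes at y ∈ {-1}. (-3, -1): f_x = -8 ≠ 0.
  x = -2: f_y(-2, y) = -3*y**2 - 4*y - 1; vanishes at y ∈ {-1}. (-2, -1): f_x = -1 ≠ 0.
  x = -1: f_y(-1, y) = -3*y**2 - 4*y - 1; vanishes at y ∈ {-1}. (-1, -1): f_x = 0, f = 0 — SINGULAR.
  x = 0: f_y(0, y) = -3*y**2 - 4*y - 1; vanishes at y ∈ {-1}. (0, -1): f_x = -5 ≠ 0.
  x = 1: f_y(1, y) = -3*y**2 - 4*y - 1; vanishes at y ∈ {-1}. (1, -1): f_x = -16 ≠ 0.
  x = 2: f_y(2, y) = -3*y**2 - 4*y - 1; vanishes at y ∈ {-1}. (2, -1): f_x = -33 ≠ 0.
  x = 3: f_y(3, y) = -3*y**2 - 4*y - 1; vanishes at y ∈ {-1}. (3, -1): f_x = -56 ≠ 0.
  x = 4: f_y(4, y) = -3*y**2 - 4*y - 1; vanishes at y ∈ {-1}. (4, -1): f_x = -85 ≠ 0.
Only singular point on the grid: (-1, -1).
Classify: substitute x = -1 + u, y = -1 + v and expand: f = -u**3 - u**2 - v**3 + v**2.
No constant or linear terms (consistent with a singular point). Quadratic part: -u**2 + v**2. Cubic part: -u**3 - v**3.
The quadratic part v**2 - u**2 = (v − u)(v + u) splits into two distinct linear factors, so there are two distinct tangent lines y − -1 = ±(x − -1) — this is a node (ordinary double point).
Classification: node.


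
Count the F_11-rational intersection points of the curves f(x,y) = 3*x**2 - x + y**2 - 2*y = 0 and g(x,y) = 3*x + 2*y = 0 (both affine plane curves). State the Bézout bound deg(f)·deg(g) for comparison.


Common zeros: {(0, 0), (8, 10)}; count = 2; Bézout bound = 2.

deg(f) = 2, deg(g) = 1, so Bézout bound = 2.
Scan x ∈ F_11. For each x, list the y ∈ F_11 with f(x, y) ≡ 0 and those with g(x, y) ≡ 0 (mod 11); the common zeros in that column are the intersection.
  x = 0: f ≡ 0 at y ∈ {0, 2}; g ≡ 0 at y ∈ {0}; common: {0}.
  x = 1: f ≡ 0 at y ∈ ∅; g ≡ 0 at y ∈ {4}; common: ∅.
  x = 2: f ≡ 0 at y ∈ ∅; g ≡ 0 at y ∈ {8}; common: ∅.
  x = 3: f ≡ 0 at y ∈ ∅; g ≡ 0 at y ∈ {1}; common: ∅.
  x = 4: f ≡ 0 at y ∈ {0, 2}; g ≡ 0 at y ∈ {5}; common: ∅.
  x = 5: f ≡ 0 at y ∈ ∅; g ≡ 0 at y ∈ {9}; common: ∅.
  x = 6: f ≡ 0 at y ∈ {4, 9}; g ≡ 0 at y ∈ {2}; common: ∅.
  x = 7: f ≡ 0 at y ∈ {3, 10}; g ≡ 0 at y ∈ {6}; common: ∅.
  x = 8: f ≡ 0 at y ∈ {3, 10}; g ≡ 0 at y ∈ {10}; common: {10}.
  x = 9: f ≡ 0 at y ∈ {4, 9}; g ≡ 0 at y ∈ {3}; common: ∅.
  x = 10: f ≡ 0 at y ∈ ∅; g ≡ 0 at y ∈ {7}; common: ∅.
Collecting: common zeros = {(0, 0), (8, 10)}, so the count is 2.
Comparison with the Bézout bound: 2 ≤ 2 = deg(f)·deg(g), as expected for curves with no common component (the bound is attained).


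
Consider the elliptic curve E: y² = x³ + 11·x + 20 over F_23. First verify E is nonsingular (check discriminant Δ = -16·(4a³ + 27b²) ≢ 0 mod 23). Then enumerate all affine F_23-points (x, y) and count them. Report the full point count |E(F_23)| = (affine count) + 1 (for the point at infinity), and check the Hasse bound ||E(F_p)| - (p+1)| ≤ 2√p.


Affine points = {(1, 3), (1, 20), (2, 2), (2, 21), (4, 6), (4, 17), (5, 4), (5, 19), (6, 7), (6, 16), (7, 7), (7, 16), (10, 7), (10, 16), (11, 0), (15, 8), (15, 15), (18, 1), (18, 22), (19, 2), (19, 21), (20, 11), (20, 12), (21, 6), (21, 17), (22, 10), (22, 13)}; affine count = 27; |E(F_23)| = 28.

Discriminant check: Δ ∝ 4a³ + 27b² = 4·11³ + 27·20² = 4·1331 + 27·400 ≡ 1 (mod 23). Nonzero ⇒ E is nonsingular.
For each x ∈ F_23, compute rhs = x³ + 11·x + 20 mod 23, then count y ∈ F_23 with y² ≡ rhs.
  x = 0: rhs = 20, matching y values: none (0 points).
  x = 1: rhs = 9, matching y values: 3, 20 (2 points).
  x = 2: rhs = 4, matching y values: 2, 21 (2 points).
  x = 3: rhs = 11, matching y values: none (0 points).
  x = 4: rhs = 13, matching y values: 6, 17 (2 points).
  x = 5: rhs = 16, matching y values: 4, 19 (2 points).
  x = 6: rhs = 3, matching y values: 7, 16 (2 points).
  x = 7: rhs = 3, matching y values: 7, 16 (2 points).
  x = 8: rhs = 22, matching y values: none (0 points).
  x = 9: rhs = 20, matching y values: none (0 points).
  x = 10: rhs = 3, matching y values: 7, 16 (2 points).
  x = 11: rhs = 0, matching y values: 0 (1 points).
  x = 12: rhs = 17, matching y values: none (0 points).
  x = 13: rhs = 14, matching y values: none (0 points).
  x = 14: rhs = 20, matching y values: none (0 points).
  x = 15: rhs = 18, matching y values: 8, 15 (2 points).
  x = 16: rhs = 14, matching y values: none (0 points).
  x = 17: rhs = 14, matching y values: none (0 points).
  x = 18: rhs = 1, matching y values: 1, 22 (2 points).
  x = 19: rhs = 4, matching y values: 2, 21 (2 points).
  x = 20: rhs = 6, matching y values: 11, 12 (2 points).
  x = 21: rhs = 13, matching y values: 6, 17 (2 points).
  x = 22: rhs = 8, matching y values: 10, 13 (2 points).
Total affine count: 27.
Full point count |E(F_23)| = 27 + 1 = 28.
Hasse bound: |28 − (23+1)| = |4| = 4 ≤ 2√23 ≈ 9.5917 ✓.


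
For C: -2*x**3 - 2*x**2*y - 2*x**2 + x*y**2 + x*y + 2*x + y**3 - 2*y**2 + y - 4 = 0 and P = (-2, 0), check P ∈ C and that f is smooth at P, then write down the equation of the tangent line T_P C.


Tangent line at P: -14*x - 9*y - 28 = 0.

Step 1: f(-2, 0) = 0, so P lies on C.
Step 2: partial derivatives
  f_x(x, y) = -6*x**2 - 4*x*y - 4*x + y**2 + y + 2, f_y(x, y) = -2*x**2 + 2*x*y + x + 3*y**2 - 4*y + 1.
  f_x(P) = -14, f_y(P) = -9 (gradient nonzero, so P is smooth).
Step 3: tangent line at P: -14·(x − -2) + -9·(y − 0) = 0.
Expanding: -14*x - 9*y - 28 = 0.


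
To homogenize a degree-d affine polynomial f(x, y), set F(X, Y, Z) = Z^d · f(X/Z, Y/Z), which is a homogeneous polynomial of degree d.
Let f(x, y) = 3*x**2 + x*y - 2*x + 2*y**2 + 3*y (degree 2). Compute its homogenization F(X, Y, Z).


F(X, Y, Z) = 3*X**2 + X*Y - 2*X*Z + 2*Y**2 + 3*Y*Z

deg(f) = 2.
Substitute x = X/Z, y = Y/Z into f, then multiply by Z^2.
  monomial 3·x^2·y^0 ↦ 3·X^2·Y^0·Z^0.
  monomial 1·x^1·y^1 ↦ 1·X^1·Y^1·Z^0.
  monomial -2·x^1·y^0 ↦ -2·X^1·Y^0·Z^1.
  monomial 2·x^0·y^2 ↦ 2·X^0·Y^2·Z^0.
  monomial 3·x^0·y^1 ↦ 3·X^0·Y^1·Z^1.
Collecting: F(X, Y, Z) = 3*X**2 + X*Y - 2*X*Z + 2*Y**2 + 3*Y*Z.


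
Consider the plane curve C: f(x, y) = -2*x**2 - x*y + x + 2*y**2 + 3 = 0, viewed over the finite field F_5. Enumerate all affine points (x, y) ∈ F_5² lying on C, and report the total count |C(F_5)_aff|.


Affine F_5-points: {(0, 1), (0, 4), (1, 4), (3, 2), (4, 0), (4, 2)}; count = 6.

For each of the 25 pairs (x, y) ∈ F_5², evaluate f(x, y) mod 5. Record the zeros.
  x = 0: [0↦3, 1↦0, 2↦1, 3↦1, 4↦0]  zeros at y ∈ {1, 4}
  x = 1: [0↦2, 1↦3, 2↦3, 3↦2, 4↦0]  zeros at y ∈ {4}
  x = 2: [0↦2, 1↦2, 2↦1, 3↦4, 4↦1]  zeros at y ∈ ∅
  x = 3: [0↦3, 1↦2, 2↦0, 3↦2, 4↦3]  zeros at y ∈ {2}
  x = 4: [0↦0, 1↦3, 2↦0, 3↦1, 4↦1]  zeros at y ∈ {0, 2}
Collecting zeros: affine points = {(0, 1), (0, 4), (1, 4), (3, 2), (4, 0), (4, 2)}.
Total count |C(F_5)_aff| = 6.


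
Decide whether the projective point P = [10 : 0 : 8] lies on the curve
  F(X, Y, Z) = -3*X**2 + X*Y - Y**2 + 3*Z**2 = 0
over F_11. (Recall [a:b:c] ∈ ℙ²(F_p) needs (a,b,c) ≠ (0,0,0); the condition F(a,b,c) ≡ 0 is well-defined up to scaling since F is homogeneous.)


F(10,0,8) ≡ 2 (mod 11); P is NOT on the curve.

Evaluate F(10, 0, 8) term-by-term (mod 11).
  -3*X**2 ↦ -3·100·1·1 = -300
  X*Y ↦ 1·10·0·1 = 0
  -Y**2 ↦ -1·1·0·1 = 0
  3*Z**2 ↦ 3·1·1·64 = 192
Sum: F(10, 0, 8) = (-300) + (0) + (0) + (192) = -108.
Reducing mod 11: -108 ≡ 2 (mod 11).
Since F(a, b, c) ≡ 2 ≠ 0 (mod 11), P does NOT lie on the curve.


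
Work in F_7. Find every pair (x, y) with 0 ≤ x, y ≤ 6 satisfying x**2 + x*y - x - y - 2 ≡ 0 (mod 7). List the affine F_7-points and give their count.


Affine F_7-points: {(0, 5), (2, 0), (3, 5), (4, 6), (5, 6), (6, 0)}; count = 6.

For each of the 49 pairs (x, y) ∈ F_7², evaluate f(x, y) mod 7. Record the zeros.
  x = 0: [0↦5, 1↦4, 2↦3, 3↦2, 4↦1, 5↦0, 6↦6]  zeros at y ∈ {5}
  x = 1: [0↦5, 1↦5, 2↦5, 3↦5, 4↦5, 5↦5, 6↦5]  zeros at y ∈ ∅
  x = 2: [0↦0, 1↦1, 2↦2, 3↦3, 4↦4, 5↦5, 6↦6]  zeros at y ∈ {0}
  x = 3: [0↦4, 1↦6, 2↦1, 3↦3, 4↦5, 5↦0, 6↦2]  zeros at y ∈ {5}
  x = 4: [0↦3, 1↦6, 2↦2, 3↦5, 4↦1, 5↦4, 6↦0]  zeros at y ∈ {6}
  x = 5: [0↦4, 1↦1, 2↦5, 3↦2, 4↦6, 5↦3, 6↦0]  zeros at y ∈ {6}
  x = 6: [0↦0, 1↦5, 2↦3, 3↦1, 4↦6, 5↦4, 6↦2]  zeros at y ∈ {0}
Collecting zeros: affine points = {(0, 5), (2, 0), (3, 5), (4, 6), (5, 6), (6, 0)}.
Total count |C(F_7)_aff| = 6.


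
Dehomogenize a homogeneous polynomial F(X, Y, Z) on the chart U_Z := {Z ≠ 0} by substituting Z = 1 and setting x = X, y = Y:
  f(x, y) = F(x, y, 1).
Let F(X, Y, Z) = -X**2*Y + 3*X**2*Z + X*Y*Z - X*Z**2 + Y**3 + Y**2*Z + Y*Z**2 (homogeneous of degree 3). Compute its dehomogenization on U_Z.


f(x, y) = -x**2*y + 3*x**2 + x*y - x + y**3 + y**2 + y

On U_Z we set Z = 1. Each monomial c·X^i·Y^j·Z^k in F becomes c·x^i·y^j·1^k = c·x^i·y^j.
Substituting Z = 1: F(X, Y, 1) = -x**2*y + 3*x**2 + x*y - x + y**3 + y**2 + y.
Note: deg(f) ≤ deg(F) = 3; strict inequality happens when F is divisible by Z (lost terms).


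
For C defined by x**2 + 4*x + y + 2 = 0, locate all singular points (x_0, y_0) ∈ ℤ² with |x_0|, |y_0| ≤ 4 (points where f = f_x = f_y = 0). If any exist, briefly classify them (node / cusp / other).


No singular points in the scanned grid; C is smooth there.

Compute partial derivatives:
  f_x = 2*x + 4.
  f_y = 1.
f_y = 1 is a nonzero constant, so f_y never vanishes: no point (x, y) can satisfy f = f_x = f_y = 0. In particular no (x, y) ∈ {−4, ..., 4}² is singular; the curve is smooth.


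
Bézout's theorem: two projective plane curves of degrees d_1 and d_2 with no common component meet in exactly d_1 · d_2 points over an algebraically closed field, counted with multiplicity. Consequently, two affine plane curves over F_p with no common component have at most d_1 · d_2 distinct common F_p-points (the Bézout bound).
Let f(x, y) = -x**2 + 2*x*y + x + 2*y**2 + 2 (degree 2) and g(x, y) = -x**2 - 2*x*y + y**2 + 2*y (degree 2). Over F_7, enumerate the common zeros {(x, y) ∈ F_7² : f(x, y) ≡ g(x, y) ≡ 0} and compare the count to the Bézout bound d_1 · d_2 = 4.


Common zeros: {(4, 1)}; count = 1; Bézout bound = 4.

deg(f) = 2, deg(g) = 2, so Bézout bound = 4.
Scan x ∈ F_7. For each x, list the y ∈ F_7 with f(x, y) ≡ 0 and those with g(x, y) ≡ 0 (mod 7); the common zeros in that column are the intersection.
  x = 0: f ≡ 0 at y ∈ ∅; g ≡ 0 at y ∈ {0, 5}; common: ∅.
  x = 1: f ≡ 0 at y ∈ {2, 4}; g ≡ 0 at y ∈ {1, 6}; common: ∅.
  x = 2: f ≡ 0 at y ∈ {0, 5}; g ≡ 0 at y ∈ ∅; common: ∅.
  x = 3: f ≡ 0 at y ∈ ∅; g ≡ 0 at y ∈ ∅; common: ∅.
  x = 4: f ≡ 0 at y ∈ {1, 2}; g ≡ 0 at y ∈ {1, 5}; common: {1}.
  x = 5: f ≡ 0 at y ∈ ∅; g ≡ 0 at y ∈ ∅; common: ∅.
  x = 6: f ≡ 0 at y ∈ {0, 1}; g ≡ 0 at y ∈ ∅; common: ∅.
Collecting: common zeros = {(4, 1)}, so the count is 1.
Comparison with the Bézout bound: 1 ≤ 4 = deg(f)·deg(g), as expected for curves with no common component (the affine F_7-count falls short of the bound because intersections may lie at infinity, over extension fields, or carry multiplicity).


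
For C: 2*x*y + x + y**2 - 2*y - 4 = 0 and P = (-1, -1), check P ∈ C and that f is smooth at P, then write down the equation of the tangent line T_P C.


Tangent line at P: -x - 6*y - 7 = 0.

Step 1: f(-1, -1) = 0, so P lies on C.
Step 2: partial derivatives
  f_x(x, y) = 2*y + 1, f_y(x, y) = 2*x + 2*y - 2.
  f_x(P) = -1, f_y(P) = -6 (gradient nonzero, so P is smooth).
Step 3: tangent line at P: -1·(x − -1) + -6·(y − -1) = 0.
Expanding: -x - 6*y - 7 = 0.


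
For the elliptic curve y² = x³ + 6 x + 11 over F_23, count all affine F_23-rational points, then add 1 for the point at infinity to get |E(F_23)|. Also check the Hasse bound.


Affine points = {(1, 8), (1, 15), (2, 10), (2, 13), (9, 9), (9, 14), (10, 6), (10, 17), (13, 3), (13, 20), (15, 7), (15, 16), (17, 9), (17, 14), (20, 9), (20, 14), (22, 2), (22, 21)}; affine count = 18; |E(F_23)| = 19.

Discriminant check: Δ ∝ 4a³ + 27b² = 4·6³ + 27·11² = 4·216 + 27·121 ≡ 14 (mod 23). Nonzero ⇒ E is nonsingular.
For each x ∈ F_23, compute rhs = x³ + 6·x + 11 mod 23, then count y ∈ F_23 with y² ≡ rhs.
  x = 0: rhs = 11, matching y values: none (0 points).
  x = 1: rhs = 18, matching y values: 8, 15 (2 points).
  x = 2: rhs = 8, matching y values: 10, 13 (2 points).
  x = 3: rhs = 10, matching y values: none (0 points).
  x = 4: rhs = 7, matching y values: none (0 points).
  x = 5: rhs = 5, matching y values: none (0 points).
  x = 6: rhs = 10, matching y values: none (0 points).
  x = 7: rhs = 5, matching y values: none (0 points).
  x = 8: rhs = 19, matching y values: none (0 points).
  x = 9: rhs = 12, matching y values: 9, 14 (2 points).
  x = 10: rhs = 13, matching y values: 6, 17 (2 points).
  x = 11: rhs = 5, matching y values: none (0 points).
  x = 12: rhs = 17, matching y values: none (0 points).
  x = 13: rhs = 9, matching y values: 3, 20 (2 points).
  x = 14: rhs = 10, matching y values: none (0 points).
  x = 15: rhs = 3, matching y values: 7, 16 (2 points).
  x = 16: rhs = 17, matching y values: none (0 points).
  x = 17: rhs = 12, matching y values: 9, 14 (2 points).
  x = 18: rhs = 17, matching y values: none (0 points).
  x = 19: rhs = 15, matching y values: none (0 points).
  x = 20: rhs = 12, matching y values: 9, 14 (2 points).
  x = 21: rhs = 14, matching y values: none (0 points).
  x = 22: rhs = 4, matching y values: 2, 21 (2 points).
Total affine count: 18.
Full point count |E(F_23)| = 18 + 1 = 19.
Hasse bound: |19 − (23+1)| = |-5| = 5 ≤ 2√23 ≈ 9.5917 ✓.
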